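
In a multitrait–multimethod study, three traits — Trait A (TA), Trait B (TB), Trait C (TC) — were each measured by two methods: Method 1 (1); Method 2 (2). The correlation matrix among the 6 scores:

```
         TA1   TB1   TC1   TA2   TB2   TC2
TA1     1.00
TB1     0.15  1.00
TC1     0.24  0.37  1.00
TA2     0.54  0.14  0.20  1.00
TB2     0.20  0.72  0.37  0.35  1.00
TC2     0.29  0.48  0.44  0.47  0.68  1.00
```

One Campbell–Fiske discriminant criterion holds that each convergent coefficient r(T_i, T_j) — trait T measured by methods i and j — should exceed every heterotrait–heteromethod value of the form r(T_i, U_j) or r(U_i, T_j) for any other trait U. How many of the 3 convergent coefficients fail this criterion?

Each convergent coefficient versus the relevant comparison correlations:
TA (methods 1·2): 0.54 vs {0.20, 0.14, 0.29, 0.20} → pass.
TB (methods 1·2): 0.72 vs {0.14, 0.20, 0.48, 0.37} → pass.
TC (methods 1·2): 0.44 vs {0.20, 0.29, 0.37, 0.48} → fail.
1 of 3 fail.

1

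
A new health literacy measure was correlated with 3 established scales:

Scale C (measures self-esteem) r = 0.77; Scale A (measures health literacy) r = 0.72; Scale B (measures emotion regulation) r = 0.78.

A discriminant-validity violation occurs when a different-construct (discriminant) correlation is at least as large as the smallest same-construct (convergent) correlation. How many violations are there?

Convergent (same construct = health literacy): Scale A.
Smallest convergent = 0.72. Discriminant values: 0.77, 0.78; count ≥ 0.72 → 2.

2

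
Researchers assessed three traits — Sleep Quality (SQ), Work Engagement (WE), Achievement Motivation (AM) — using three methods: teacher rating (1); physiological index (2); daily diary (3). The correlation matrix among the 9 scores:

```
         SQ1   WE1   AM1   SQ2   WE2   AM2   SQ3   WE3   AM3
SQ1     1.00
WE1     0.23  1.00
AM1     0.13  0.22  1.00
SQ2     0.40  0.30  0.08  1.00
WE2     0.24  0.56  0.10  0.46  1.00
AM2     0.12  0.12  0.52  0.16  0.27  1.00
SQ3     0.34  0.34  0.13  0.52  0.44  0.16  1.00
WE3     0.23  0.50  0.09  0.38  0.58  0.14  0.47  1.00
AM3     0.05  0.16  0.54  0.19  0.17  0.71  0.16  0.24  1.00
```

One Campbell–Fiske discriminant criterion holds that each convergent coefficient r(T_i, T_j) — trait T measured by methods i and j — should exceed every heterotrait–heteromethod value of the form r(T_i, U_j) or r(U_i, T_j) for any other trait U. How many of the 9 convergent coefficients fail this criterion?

Convergent coefficients and their comparison sets:
SQ (methods 1·2): 0.40 vs {0.24, 0.30, 0.12, 0.08} → pass.
SQ (methods 1·3): 0.34 vs {0.23, 0.34, 0.05, 0.13} → fail.
SQ (methods 2·3): 0.52 vs {0.38, 0.44, 0.19, 0.16} → pass.
WE (methods 1·2): 0.56 vs {0.30, 0.24, 0.12, 0.10} → pass.
WE (methods 1·3): 0.50 vs {0.34, 0.23, 0.16, 0.09} → pass.
WE (methods 2·3): 0.58 vs {0.44, 0.38, 0.17, 0.14} → pass.
AM (methods 1·2): 0.52 vs {0.08, 0.12, 0.10, 0.12} → pass.
AM (methods 1·3): 0.54 vs {0.13, 0.05, 0.09, 0.16} → pass.
AM (methods 2·3): 0.71 vs {0.16, 0.19, 0.14, 0.17} → pass.
1 of 9 fail.

1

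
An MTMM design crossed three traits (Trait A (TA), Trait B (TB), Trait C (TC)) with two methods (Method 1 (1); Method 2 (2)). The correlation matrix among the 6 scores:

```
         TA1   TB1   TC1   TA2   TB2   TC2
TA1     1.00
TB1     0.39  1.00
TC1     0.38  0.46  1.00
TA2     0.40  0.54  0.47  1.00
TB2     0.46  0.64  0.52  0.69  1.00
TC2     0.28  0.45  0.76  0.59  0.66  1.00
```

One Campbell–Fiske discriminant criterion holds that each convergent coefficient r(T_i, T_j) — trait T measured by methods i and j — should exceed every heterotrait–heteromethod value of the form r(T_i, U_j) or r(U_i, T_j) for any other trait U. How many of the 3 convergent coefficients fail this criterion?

Convergent coefficients and their comparison sets:
TA (methods 1·2): 0.40 vs {0.46, 0.54, 0.28, 0.47} → fail.
TB (methods 1·2): 0.64 vs {0.54, 0.46, 0.45, 0.52} → pass.
TC (methods 1·2): 0.76 vs {0.47, 0.28, 0.52, 0.45} → pass.
1 of 3 fail.

1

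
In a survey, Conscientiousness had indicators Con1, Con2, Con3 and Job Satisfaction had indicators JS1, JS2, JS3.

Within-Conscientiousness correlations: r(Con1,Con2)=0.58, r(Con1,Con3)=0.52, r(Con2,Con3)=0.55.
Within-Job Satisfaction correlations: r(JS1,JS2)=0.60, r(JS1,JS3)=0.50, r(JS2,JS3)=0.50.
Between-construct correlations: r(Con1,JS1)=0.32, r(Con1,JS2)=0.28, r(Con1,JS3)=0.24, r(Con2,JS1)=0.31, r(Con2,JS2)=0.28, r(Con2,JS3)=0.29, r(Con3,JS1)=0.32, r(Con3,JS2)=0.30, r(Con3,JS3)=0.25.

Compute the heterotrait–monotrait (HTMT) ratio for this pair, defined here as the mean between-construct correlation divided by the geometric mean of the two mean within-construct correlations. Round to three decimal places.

0.531

Mean heterotrait r = 2.59/9 = 0.2878.
Mean within-Con = 1.65/3 = 0.5500; mean within-JS = 1.60/3 = 0.5333.
Geometric mean = √(0.5500 × 0.5333) = 0.5416.
HTMT = 0.2878 / 0.5416 = 0.531.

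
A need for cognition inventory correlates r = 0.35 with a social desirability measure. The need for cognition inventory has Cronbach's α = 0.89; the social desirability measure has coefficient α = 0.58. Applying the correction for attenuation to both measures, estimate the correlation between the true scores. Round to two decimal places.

0.49

r_true = r_obs / √(r_xx · r_yy) = 0.35 / √(0.89 × 0.58) = 0.35 / √0.5162 = 0.35 / 0.7185 ≈ 0.49.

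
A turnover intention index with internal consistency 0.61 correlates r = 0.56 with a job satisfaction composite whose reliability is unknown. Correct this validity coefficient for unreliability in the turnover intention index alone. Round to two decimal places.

Single correction: r_c = r_obs / √r_xx = 0.56 / √0.61 = 0.56 / 0.7810 ≈ 0.72.

0.72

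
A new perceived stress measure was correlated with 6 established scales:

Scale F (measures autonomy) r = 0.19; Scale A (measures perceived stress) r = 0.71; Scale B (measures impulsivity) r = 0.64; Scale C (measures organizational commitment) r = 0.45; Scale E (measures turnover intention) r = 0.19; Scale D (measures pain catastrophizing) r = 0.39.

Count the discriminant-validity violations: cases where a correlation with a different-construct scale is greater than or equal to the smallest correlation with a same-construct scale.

0

Convergent (same construct = perceived stress): Scale A.
Smallest convergent = 0.71. Discriminant values: 0.19, 0.64, 0.45, 0.19, 0.39; count ≥ 0.71 → 0.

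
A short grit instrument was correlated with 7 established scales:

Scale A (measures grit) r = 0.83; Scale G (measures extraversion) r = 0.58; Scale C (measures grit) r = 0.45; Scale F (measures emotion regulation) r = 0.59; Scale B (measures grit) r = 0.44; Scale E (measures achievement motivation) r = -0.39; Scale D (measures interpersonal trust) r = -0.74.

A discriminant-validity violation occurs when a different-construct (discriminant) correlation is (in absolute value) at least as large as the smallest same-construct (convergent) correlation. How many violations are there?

3

Convergent (same construct = grit): Scale A, Scale C, Scale B.
Smallest convergent = 0.44. Discriminant |r|: 0.58, 0.59, 0.39, 0.74; count ≥ 0.44 → 3.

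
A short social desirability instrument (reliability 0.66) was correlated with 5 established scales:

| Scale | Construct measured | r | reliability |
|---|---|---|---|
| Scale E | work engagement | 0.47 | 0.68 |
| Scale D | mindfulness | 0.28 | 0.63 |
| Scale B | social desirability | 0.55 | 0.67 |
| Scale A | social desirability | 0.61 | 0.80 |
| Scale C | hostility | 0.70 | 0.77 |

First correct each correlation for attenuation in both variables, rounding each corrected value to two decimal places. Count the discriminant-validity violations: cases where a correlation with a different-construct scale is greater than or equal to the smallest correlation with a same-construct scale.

1

Disattenuated r (r / √(r_scale · r_new)):
  Scale E (disc): 0.47 / √(0.68·0.66) = 0.70
  Scale D (disc): 0.28 / √(0.63·0.66) = 0.43
  Scale B (conv): 0.55 / √(0.67·0.66) = 0.83
  Scale A (conv): 0.61 / √(0.80·0.66) = 0.84
  Scale C (disc): 0.70 / √(0.77·0.66) = 0.98
Smallest convergent = 0.83. Discriminant values: 0.70, 0.43, 0.98; count ≥ 0.83 → 1.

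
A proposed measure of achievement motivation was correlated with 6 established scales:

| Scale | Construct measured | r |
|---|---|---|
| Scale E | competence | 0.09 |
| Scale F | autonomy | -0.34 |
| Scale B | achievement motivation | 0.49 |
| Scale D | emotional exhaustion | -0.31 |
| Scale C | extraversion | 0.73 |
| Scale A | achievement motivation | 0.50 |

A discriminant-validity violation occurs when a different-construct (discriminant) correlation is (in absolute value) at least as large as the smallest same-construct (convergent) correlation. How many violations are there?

Convergent (same construct = achievement motivation): Scale B, Scale A.
Smallest convergent = 0.49. Discriminant |r|: 0.09, 0.34, 0.31, 0.73; count ≥ 0.49 → 1.

1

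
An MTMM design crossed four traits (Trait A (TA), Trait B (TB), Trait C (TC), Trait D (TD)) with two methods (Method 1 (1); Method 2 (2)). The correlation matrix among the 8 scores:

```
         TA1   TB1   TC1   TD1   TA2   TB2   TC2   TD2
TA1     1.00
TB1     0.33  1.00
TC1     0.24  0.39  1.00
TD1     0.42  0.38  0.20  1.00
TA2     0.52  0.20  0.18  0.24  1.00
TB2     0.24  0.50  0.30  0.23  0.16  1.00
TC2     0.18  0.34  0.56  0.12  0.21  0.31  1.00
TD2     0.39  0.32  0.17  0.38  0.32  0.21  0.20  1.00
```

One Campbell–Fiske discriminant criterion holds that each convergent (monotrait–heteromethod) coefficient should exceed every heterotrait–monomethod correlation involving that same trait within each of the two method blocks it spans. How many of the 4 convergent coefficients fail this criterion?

1

Checking each validity diagonal entry against its comparison values:
TA (methods 1·2): 0.52 vs {0.33, 0.16, 0.24, 0.21, 0.42, 0.32} → pass.
TB (methods 1·2): 0.50 vs {0.33, 0.16, 0.39, 0.31, 0.38, 0.21} → pass.
TC (methods 1·2): 0.56 vs {0.24, 0.21, 0.39, 0.31, 0.20, 0.20} → pass.
TD (methods 1·2): 0.38 vs {0.42, 0.32, 0.38, 0.21, 0.20, 0.20} → fail.
1 of 4 fail.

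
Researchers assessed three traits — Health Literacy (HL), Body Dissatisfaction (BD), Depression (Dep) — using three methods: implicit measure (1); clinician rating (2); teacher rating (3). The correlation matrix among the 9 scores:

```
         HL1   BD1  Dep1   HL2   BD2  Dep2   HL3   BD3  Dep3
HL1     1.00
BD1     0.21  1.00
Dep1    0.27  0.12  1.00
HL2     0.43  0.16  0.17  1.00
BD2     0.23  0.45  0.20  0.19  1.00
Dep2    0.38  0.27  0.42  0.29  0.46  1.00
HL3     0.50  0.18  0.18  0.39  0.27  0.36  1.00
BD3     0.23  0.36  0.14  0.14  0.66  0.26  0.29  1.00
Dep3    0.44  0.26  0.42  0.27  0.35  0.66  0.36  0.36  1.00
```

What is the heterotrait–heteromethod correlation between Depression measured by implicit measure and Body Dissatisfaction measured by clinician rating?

0.20

Different traits and methods: r(Dep1, BD2) = 0.20.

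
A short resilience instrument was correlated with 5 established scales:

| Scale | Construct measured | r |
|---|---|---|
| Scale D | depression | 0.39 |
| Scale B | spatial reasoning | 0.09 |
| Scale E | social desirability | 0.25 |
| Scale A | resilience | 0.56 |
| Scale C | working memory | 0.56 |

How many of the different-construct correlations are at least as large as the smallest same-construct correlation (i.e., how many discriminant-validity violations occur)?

1

Convergent (same construct = resilience): Scale A.
Smallest convergent = 0.56. Discriminant values: 0.39, 0.09, 0.25, 0.56; count ≥ 0.56 → 1.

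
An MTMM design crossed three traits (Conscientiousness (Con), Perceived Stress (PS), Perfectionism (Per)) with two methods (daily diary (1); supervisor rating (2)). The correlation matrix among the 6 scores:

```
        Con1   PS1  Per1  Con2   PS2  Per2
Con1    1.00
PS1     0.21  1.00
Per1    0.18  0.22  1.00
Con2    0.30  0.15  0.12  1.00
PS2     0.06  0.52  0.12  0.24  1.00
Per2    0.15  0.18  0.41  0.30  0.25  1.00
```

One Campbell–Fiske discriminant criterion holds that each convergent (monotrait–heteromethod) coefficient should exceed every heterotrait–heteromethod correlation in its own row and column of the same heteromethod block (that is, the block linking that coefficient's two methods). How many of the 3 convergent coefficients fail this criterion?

0

Checking each validity diagonal entry against its comparison values:
Con (methods 1·2): 0.30 vs {0.06, 0.15, 0.15, 0.12} → pass.
PS (methods 1·2): 0.52 vs {0.15, 0.06, 0.18, 0.12} → pass.
Per (methods 1·2): 0.41 vs {0.12, 0.15, 0.12, 0.18} → pass.
0 of 3 fail.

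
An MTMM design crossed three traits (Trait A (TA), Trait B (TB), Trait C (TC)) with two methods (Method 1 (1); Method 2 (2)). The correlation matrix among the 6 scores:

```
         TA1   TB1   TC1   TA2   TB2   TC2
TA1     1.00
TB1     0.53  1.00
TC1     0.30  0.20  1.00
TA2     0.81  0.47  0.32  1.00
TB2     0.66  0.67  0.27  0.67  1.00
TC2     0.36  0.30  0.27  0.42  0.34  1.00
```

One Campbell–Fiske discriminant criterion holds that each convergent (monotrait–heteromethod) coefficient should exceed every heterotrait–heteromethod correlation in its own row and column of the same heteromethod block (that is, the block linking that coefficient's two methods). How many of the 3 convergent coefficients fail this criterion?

1

Each convergent coefficient versus the relevant comparison correlations:
TA (methods 1·2): 0.81 vs {0.66, 0.47, 0.36, 0.32} → pass.
TB (methods 1·2): 0.67 vs {0.47, 0.66, 0.30, 0.27} → pass.
TC (methods 1·2): 0.27 vs {0.32, 0.36, 0.27, 0.30} → fail.
1 of 3 fail.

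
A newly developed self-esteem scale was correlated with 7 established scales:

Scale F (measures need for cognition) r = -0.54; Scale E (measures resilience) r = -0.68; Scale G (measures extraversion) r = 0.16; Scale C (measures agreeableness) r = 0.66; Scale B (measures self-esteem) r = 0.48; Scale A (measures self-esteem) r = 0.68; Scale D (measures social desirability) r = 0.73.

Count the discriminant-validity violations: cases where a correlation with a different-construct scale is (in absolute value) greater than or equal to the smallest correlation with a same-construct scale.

4

Convergent (same construct = self-esteem): Scale B, Scale A.
Smallest convergent = 0.48. Discriminant |r|: 0.54, 0.68, 0.16, 0.66, 0.73; count ≥ 0.48 → 4.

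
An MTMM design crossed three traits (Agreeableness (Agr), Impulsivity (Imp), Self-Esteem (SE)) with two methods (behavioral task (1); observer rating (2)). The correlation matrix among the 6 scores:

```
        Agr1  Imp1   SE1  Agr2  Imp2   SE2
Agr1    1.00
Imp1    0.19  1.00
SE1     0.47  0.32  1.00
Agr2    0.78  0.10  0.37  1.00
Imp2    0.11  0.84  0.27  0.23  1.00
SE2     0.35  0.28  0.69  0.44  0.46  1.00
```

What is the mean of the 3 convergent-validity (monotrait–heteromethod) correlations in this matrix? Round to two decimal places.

Convergent values: 0.78, 0.84, 0.69; mean = 2.31/3 = 0.77.

0.77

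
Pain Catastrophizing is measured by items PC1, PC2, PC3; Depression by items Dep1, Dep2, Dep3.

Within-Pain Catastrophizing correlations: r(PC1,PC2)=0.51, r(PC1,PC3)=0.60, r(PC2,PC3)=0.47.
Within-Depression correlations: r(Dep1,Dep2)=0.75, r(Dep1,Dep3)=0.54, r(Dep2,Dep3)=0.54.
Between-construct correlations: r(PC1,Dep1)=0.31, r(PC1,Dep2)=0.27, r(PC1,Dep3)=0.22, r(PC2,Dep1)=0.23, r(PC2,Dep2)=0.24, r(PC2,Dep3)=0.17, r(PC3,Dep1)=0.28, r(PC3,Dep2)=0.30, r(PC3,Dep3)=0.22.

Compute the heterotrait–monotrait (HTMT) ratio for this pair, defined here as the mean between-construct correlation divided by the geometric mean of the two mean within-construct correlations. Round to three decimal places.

0.439

Mean heterotrait r = 2.24/9 = 0.2489.
Mean within-PC = 1.58/3 = 0.5267; mean within-Dep = 1.83/3 = 0.6100.
Geometric mean = √(0.5267 × 0.6100) = 0.5668.
HTMT = 0.2489 / 0.5668 = 0.439.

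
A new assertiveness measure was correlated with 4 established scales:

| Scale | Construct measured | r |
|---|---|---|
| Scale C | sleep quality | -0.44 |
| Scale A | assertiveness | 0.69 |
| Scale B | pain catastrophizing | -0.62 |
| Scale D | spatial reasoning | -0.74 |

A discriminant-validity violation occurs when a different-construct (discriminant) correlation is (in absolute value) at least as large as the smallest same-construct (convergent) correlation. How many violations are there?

Convergent (same construct = assertiveness): Scale A.
Smallest convergent = 0.69. Discriminant |r|: 0.44, 0.62, 0.74; count ≥ 0.69 → 1.

1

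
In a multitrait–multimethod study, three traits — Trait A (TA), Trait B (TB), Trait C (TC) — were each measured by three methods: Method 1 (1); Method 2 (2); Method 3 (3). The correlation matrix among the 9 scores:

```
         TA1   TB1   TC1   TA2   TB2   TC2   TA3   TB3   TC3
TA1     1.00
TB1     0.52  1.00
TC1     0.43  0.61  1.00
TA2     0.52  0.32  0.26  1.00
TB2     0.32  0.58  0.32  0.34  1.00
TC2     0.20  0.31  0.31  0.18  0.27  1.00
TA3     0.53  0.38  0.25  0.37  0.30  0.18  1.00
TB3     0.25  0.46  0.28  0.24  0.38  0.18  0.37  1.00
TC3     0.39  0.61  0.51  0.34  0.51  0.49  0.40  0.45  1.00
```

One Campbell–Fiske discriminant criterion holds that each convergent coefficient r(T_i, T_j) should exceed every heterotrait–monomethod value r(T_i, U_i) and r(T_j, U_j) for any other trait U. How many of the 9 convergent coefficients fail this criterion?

7

Each convergent coefficient versus the relevant comparison correlations:
TA (methods 1·2): 0.52 vs {0.52, 0.34, 0.43, 0.18} → fail.
TA (methods 1·3): 0.53 vs {0.52, 0.37, 0.43, 0.40} → pass.
TA (methods 2·3): 0.37 vs {0.34, 0.37, 0.18, 0.40} → fail.
TB (methods 1·2): 0.58 vs {0.52, 0.34, 0.61, 0.27} → fail.
TB (methods 1·3): 0.46 vs {0.52, 0.37, 0.61, 0.45} → fail.
TB (methods 2·3): 0.38 vs {0.34, 0.37, 0.27, 0.45} → fail.
TC (methods 1·2): 0.31 vs {0.43, 0.18, 0.61, 0.27} → fail.
TC (methods 1·3): 0.51 vs {0.43, 0.40, 0.61, 0.45} → fail.
TC (methods 2·3): 0.49 vs {0.18, 0.40, 0.27, 0.45} → pass.
7 of 9 fail.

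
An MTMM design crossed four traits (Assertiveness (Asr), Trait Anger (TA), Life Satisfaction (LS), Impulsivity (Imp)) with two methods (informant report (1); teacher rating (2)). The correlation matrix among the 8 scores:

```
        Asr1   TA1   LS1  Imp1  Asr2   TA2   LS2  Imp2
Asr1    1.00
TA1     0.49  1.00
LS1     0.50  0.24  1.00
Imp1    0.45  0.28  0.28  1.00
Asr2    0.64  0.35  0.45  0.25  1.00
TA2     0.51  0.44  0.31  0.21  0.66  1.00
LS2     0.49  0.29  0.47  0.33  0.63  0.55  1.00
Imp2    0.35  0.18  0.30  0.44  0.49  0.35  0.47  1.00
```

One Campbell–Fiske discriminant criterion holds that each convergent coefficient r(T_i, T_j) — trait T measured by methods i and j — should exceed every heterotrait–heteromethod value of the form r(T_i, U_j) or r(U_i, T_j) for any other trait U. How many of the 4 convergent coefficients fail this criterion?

2

Each convergent coefficient versus the relevant comparison correlations:
Asr (methods 1·2): 0.64 vs {0.51, 0.35, 0.49, 0.45, 0.35, 0.25} → pass.
TA (methods 1·2): 0.44 vs {0.35, 0.51, 0.29, 0.31, 0.18, 0.21} → fail.
LS (methods 1·2): 0.47 vs {0.45, 0.49, 0.31, 0.29, 0.30, 0.33} → fail.
Imp (methods 1·2): 0.44 vs {0.25, 0.35, 0.21, 0.18, 0.33, 0.30} → pass.
2 of 4 fail.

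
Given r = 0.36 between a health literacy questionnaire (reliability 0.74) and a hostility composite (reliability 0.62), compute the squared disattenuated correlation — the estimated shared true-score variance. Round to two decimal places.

Disattenuated r = 0.36 / √(0.74 × 0.62) = 0.36 / 0.6773 = 0.5315.
Shared true-score variance = 0.5315² = 0.2825 ≈ 0.28.

0.28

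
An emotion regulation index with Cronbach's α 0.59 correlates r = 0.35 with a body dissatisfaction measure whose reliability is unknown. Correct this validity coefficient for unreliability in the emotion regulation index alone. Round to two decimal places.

Single correction: r_c = r_obs / √r_xx = 0.35 / √0.59 = 0.35 / 0.7681 ≈ 0.46.

0.46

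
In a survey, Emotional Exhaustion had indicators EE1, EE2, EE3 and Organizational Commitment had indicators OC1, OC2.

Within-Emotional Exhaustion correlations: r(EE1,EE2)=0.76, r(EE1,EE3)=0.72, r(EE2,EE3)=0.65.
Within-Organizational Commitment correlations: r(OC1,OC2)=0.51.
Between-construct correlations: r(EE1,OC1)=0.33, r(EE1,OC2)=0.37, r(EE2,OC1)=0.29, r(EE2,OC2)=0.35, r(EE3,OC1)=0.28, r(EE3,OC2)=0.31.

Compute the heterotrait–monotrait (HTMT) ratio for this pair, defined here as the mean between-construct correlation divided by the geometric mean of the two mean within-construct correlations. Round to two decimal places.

Mean heterotrait r = 1.93/6 = 0.3217.
Mean within-EE = 2.13/3 = 0.7100; mean within-OC = 0.51/1 = 0.5100.
Geometric mean = √(0.7100 × 0.5100) = 0.6017.
HTMT = 0.3217 / 0.6017 = 0.53.

0.53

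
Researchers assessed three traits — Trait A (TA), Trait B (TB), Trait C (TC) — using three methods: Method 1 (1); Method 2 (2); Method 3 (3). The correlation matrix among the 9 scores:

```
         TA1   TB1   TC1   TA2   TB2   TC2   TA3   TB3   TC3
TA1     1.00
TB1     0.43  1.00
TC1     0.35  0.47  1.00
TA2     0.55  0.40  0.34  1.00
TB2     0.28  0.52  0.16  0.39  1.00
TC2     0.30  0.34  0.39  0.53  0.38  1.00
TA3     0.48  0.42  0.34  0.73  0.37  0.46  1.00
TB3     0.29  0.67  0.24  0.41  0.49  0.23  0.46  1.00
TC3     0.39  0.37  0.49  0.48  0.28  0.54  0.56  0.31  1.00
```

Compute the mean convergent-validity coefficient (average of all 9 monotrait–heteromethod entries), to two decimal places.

0.54

Convergent values: 0.55, 0.48, 0.73, 0.52, 0.67, 0.49, 0.39, 0.49, 0.54; mean = 4.86/9 = 0.54.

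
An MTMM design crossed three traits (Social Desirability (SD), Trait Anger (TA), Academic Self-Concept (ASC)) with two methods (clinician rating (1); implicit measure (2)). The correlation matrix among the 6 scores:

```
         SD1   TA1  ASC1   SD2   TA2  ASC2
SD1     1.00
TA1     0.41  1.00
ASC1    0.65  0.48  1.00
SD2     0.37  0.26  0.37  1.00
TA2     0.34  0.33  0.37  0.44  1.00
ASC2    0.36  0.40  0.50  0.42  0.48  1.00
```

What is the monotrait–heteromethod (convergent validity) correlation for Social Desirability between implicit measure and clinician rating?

Same trait (SD), different methods: r(SD2, SD1) = 0.37.

0.37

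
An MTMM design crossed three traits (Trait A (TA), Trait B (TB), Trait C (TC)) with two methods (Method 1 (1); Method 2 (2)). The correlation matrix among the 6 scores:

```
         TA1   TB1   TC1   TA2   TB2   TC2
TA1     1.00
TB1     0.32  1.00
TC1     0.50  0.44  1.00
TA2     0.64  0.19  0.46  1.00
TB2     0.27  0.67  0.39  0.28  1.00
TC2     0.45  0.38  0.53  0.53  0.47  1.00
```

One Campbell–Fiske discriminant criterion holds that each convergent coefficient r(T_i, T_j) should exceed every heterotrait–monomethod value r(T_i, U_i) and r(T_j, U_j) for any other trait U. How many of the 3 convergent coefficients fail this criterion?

1

Each convergent coefficient versus the relevant comparison correlations:
TA (methods 1·2): 0.64 vs {0.32, 0.28, 0.50, 0.53} → pass.
TB (methods 1·2): 0.67 vs {0.32, 0.28, 0.44, 0.47} → pass.
TC (methods 1·2): 0.53 vs {0.50, 0.53, 0.44, 0.47} → fail.
1 of 3 fail.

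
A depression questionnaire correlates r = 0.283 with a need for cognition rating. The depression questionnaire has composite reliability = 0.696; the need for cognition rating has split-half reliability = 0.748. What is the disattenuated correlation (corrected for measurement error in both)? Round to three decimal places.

r_true = r_obs / √(r_xx · r_yy) = 0.283 / √(0.696 × 0.748) = 0.283 / √0.520608 = 0.283 / 0.7215 ≈ 0.392.

0.392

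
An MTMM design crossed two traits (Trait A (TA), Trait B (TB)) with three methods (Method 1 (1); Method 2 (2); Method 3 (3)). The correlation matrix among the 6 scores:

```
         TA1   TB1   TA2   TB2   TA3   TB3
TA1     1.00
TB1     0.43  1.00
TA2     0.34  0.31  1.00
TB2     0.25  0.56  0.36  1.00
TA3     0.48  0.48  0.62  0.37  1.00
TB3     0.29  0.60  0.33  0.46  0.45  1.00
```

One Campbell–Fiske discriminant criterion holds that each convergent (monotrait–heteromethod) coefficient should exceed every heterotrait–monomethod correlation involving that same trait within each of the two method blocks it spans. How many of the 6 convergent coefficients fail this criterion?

1

Convergent coefficients and their comparison sets:
TA (methods 1·2): 0.34 vs {0.43, 0.36} → fail.
TA (methods 1·3): 0.48 vs {0.43, 0.45} → pass.
TA (methods 2·3): 0.62 vs {0.36, 0.45} → pass.
TB (methods 1·2): 0.56 vs {0.43, 0.36} → pass.
TB (methods 1·3): 0.60 vs {0.43, 0.45} → pass.
TB (methods 2·3): 0.46 vs {0.36, 0.45} → pass.
1 of 6 fail.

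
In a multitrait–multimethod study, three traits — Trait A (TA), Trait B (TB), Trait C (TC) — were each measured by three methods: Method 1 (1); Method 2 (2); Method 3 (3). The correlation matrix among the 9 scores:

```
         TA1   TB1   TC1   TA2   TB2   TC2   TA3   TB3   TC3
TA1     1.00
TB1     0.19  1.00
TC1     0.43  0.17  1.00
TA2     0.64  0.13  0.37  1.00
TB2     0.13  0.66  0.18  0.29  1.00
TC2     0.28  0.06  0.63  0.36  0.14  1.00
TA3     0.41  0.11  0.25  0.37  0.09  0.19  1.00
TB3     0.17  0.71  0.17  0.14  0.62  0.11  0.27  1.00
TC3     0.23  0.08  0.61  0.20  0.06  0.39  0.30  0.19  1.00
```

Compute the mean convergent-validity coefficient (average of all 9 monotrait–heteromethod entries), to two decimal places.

0.56

Convergent values: 0.64, 0.41, 0.37, 0.66, 0.71, 0.62, 0.63, 0.61, 0.39; mean = 5.04/9 = 0.56.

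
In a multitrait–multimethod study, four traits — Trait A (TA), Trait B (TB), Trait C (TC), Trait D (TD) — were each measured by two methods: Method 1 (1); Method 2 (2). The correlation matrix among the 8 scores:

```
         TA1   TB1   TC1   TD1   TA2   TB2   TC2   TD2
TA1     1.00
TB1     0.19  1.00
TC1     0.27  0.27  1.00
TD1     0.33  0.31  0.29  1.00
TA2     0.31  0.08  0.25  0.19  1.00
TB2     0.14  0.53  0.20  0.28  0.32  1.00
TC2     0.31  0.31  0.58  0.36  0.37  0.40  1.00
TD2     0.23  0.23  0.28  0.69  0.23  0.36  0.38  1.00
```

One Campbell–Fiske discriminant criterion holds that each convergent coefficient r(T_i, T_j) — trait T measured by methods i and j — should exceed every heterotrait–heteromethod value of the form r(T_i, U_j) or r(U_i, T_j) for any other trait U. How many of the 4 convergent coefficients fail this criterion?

Each convergent coefficient versus the relevant comparison correlations:
TA (methods 1·2): 0.31 vs {0.14, 0.08, 0.31, 0.25, 0.23, 0.19} → fail.
TB (methods 1·2): 0.53 vs {0.08, 0.14, 0.31, 0.20, 0.23, 0.28} → pass.
TC (methods 1·2): 0.58 vs {0.25, 0.31, 0.20, 0.31, 0.28, 0.36} → pass.
TD (methods 1·2): 0.69 vs {0.19, 0.23, 0.28, 0.23, 0.36, 0.28} → pass.
1 of 4 fail.

1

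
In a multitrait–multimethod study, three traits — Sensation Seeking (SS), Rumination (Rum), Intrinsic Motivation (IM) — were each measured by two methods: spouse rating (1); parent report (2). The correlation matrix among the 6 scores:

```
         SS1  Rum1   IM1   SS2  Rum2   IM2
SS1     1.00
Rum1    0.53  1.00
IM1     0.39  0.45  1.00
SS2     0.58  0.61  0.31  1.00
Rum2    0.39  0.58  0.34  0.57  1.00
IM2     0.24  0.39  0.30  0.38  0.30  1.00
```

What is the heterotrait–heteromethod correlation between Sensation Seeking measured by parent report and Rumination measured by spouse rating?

Different traits and methods: r(SS2, Rum1) = 0.61.

0.61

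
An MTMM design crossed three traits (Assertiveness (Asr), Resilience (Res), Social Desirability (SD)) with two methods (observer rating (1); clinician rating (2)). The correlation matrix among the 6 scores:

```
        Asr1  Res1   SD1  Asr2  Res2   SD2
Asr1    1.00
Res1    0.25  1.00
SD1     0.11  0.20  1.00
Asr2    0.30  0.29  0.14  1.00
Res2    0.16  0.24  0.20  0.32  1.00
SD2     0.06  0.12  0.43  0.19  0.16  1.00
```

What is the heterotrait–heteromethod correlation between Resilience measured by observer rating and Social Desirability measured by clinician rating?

0.12

Different traits and methods: r(Res1, SD2) = 0.12.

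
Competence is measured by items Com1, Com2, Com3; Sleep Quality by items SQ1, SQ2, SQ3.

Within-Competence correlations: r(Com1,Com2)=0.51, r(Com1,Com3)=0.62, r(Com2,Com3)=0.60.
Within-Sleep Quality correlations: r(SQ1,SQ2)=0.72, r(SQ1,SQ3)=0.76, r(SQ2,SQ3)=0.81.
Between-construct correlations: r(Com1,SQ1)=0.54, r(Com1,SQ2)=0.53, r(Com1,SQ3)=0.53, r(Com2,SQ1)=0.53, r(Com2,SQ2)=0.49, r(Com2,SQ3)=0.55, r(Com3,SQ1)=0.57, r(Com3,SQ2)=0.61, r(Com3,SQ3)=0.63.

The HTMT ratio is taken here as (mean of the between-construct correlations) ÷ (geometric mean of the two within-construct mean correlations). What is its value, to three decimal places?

Between-construct mean = 4.98/9 = 0.5533.
Mean within-Com = 1.73/3 = 0.5767; mean within-SQ = 2.29/3 = 0.7633.
Geometric mean = √(0.5767 × 0.7633) = 0.6635.
HTMT = 0.5533 / 0.6635 = 0.834.

0.834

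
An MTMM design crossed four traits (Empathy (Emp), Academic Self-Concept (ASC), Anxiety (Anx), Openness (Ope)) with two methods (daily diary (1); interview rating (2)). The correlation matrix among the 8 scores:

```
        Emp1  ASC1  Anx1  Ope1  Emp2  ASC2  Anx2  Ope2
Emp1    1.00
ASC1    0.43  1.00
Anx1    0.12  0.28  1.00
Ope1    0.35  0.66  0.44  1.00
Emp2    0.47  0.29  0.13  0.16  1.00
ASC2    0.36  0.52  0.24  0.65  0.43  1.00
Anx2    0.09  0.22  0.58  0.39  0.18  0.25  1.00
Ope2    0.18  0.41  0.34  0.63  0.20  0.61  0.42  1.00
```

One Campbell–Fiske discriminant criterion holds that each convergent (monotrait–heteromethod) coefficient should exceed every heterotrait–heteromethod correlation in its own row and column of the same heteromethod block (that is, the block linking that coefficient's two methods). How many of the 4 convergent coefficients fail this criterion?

2

Each convergent coefficient versus the relevant comparison correlations:
Emp (methods 1·2): 0.47 vs {0.36, 0.29, 0.09, 0.13, 0.18, 0.16} → pass.
ASC (methods 1·2): 0.52 vs {0.29, 0.36, 0.22, 0.24, 0.41, 0.65} → fail.
Anx (methods 1·2): 0.58 vs {0.13, 0.09, 0.24, 0.22, 0.34, 0.39} → pass.
Ope (methods 1·2): 0.63 vs {0.16, 0.18, 0.65, 0.41, 0.39, 0.34} → fail.
2 of 4 fail.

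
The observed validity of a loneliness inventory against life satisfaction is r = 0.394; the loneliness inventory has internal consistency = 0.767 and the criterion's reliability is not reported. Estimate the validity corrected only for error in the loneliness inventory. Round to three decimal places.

Single correction: r_c = r_obs / √r_xx = 0.394 / √0.767 = 0.394 / 0.8758 ≈ 0.450.

0.450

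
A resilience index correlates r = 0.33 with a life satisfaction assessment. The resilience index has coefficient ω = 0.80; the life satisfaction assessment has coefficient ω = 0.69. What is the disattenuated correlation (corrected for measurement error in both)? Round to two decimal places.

r_true = r_obs / √(r_xx · r_yy) = 0.33 / √(0.80 × 0.69) = 0.33 / √0.5520 = 0.33 / 0.7430 ≈ 0.44.

0.44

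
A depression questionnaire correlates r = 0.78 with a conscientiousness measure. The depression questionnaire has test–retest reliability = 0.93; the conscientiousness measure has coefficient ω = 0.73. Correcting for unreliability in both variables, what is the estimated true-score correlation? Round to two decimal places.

r_true = r_obs / √(r_xx · r_yy) = 0.78 / √(0.93 × 0.73) = 0.78 / √0.6789 = 0.78 / 0.8240 ≈ 0.95.

0.95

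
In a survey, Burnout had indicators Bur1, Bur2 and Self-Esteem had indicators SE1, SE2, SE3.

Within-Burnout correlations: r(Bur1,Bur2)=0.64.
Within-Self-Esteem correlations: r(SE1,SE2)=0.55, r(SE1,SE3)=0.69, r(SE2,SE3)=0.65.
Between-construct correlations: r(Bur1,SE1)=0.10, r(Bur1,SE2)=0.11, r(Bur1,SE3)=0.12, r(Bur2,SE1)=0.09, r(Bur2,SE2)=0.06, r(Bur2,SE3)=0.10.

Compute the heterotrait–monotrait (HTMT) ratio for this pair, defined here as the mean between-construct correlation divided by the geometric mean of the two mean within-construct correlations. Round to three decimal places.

0.152

Between-construct mean = 0.58/6 = 0.0967.
Mean within-Bur = 0.64/1 = 0.6400; mean within-SE = 1.89/3 = 0.6300.
Geometric mean = √(0.6400 × 0.6300) = 0.6350.
HTMT = 0.0967 / 0.6350 = 0.152.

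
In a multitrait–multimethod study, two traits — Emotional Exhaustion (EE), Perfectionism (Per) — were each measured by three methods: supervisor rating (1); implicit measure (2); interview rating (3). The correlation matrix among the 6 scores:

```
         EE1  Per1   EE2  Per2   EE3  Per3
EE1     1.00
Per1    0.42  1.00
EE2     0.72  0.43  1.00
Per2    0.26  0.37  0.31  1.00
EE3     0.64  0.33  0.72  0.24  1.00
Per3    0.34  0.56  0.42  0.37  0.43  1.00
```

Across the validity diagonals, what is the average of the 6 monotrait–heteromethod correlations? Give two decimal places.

Convergent values: 0.72, 0.64, 0.72, 0.37, 0.56, 0.37; mean = 3.38/6 = 0.56.

0.56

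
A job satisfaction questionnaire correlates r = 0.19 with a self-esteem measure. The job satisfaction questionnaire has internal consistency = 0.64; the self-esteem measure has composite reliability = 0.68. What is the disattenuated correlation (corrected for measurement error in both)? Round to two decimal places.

0.29

r_true = r_obs / √(r_xx · r_yy) = 0.19 / √(0.64 × 0.68) = 0.19 / √0.4352 = 0.19 / 0.6597 ≈ 0.29.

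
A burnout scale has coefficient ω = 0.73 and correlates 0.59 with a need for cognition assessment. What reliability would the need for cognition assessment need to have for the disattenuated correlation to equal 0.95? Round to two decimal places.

0.53

r_true = r_obs / √(r_xx · r_yy) ⇒ 0.95 = 0.59 / √(0.73 · r_yy).
√(0.73 · r_yy) = 0.59 / 0.95 = 0.6211; 0.73 · r_yy = 0.3858; r_yy = 0.3858 / 0.73 ≈ 0.53.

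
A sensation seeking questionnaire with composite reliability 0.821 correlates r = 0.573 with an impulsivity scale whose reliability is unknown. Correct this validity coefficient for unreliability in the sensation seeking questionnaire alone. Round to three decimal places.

Single correction: r_c = r_obs / √r_xx = 0.573 / √0.821 = 0.573 / 0.9061 ≈ 0.632.

0.632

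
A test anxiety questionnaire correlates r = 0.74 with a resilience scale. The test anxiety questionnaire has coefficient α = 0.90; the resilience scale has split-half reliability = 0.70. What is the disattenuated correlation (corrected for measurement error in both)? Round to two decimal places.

0.93

r_true = r_obs / √(r_xx · r_yy) = 0.74 / √(0.90 × 0.70) = 0.74 / √0.6300 = 0.74 / 0.7937 ≈ 0.93.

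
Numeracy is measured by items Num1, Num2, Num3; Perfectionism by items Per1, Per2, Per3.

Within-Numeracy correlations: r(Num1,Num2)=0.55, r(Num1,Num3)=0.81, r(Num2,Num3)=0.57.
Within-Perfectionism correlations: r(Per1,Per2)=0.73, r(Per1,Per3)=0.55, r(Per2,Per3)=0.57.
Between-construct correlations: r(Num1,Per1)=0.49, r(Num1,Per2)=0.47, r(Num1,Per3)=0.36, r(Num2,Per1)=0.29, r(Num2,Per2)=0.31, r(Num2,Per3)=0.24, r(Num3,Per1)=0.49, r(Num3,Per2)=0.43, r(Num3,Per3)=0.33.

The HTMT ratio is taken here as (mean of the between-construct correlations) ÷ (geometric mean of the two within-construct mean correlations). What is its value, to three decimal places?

0.602

Mean between = 3.41/9 = 0.3789.
Mean within-Num = 1.93/3 = 0.6433; mean within-Per = 1.85/3 = 0.6167.
Geometric mean = √(0.6433 × 0.6167) = 0.6299.
HTMT = 0.3789 / 0.6299 = 0.602.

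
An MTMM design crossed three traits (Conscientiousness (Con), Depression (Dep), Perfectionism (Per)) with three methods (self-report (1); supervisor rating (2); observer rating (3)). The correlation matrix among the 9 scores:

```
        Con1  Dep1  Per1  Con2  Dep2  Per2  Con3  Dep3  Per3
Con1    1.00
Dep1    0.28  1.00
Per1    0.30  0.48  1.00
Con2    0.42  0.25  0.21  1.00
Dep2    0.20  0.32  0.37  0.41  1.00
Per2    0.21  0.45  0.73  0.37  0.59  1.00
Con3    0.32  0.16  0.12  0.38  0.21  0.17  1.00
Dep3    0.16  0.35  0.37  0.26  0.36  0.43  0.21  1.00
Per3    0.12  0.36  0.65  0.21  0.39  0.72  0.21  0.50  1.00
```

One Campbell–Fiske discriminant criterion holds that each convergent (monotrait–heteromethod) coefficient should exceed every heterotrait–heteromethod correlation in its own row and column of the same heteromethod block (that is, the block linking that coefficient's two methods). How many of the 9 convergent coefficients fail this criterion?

3

Each convergent coefficient versus the relevant comparison correlations:
Con (methods 1·2): 0.42 vs {0.20, 0.25, 0.21, 0.21} → pass.
Con (methods 1·3): 0.32 vs {0.16, 0.16, 0.12, 0.12} → pass.
Con (methods 2·3): 0.38 vs {0.26, 0.21, 0.21, 0.17} → pass.
Dep (methods 1·2): 0.32 vs {0.25, 0.20, 0.45, 0.37} → fail.
Dep (methods 1·3): 0.35 vs {0.16, 0.16, 0.36, 0.37} → fail.
Dep (methods 2·3): 0.36 vs {0.21, 0.26, 0.39, 0.43} → fail.
Per (methods 1·2): 0.73 vs {0.21, 0.21, 0.37, 0.45} → pass.
Per (methods 1·3): 0.65 vs {0.12, 0.12, 0.37, 0.36} → pass.
Per (methods 2·3): 0.72 vs {0.17, 0.21, 0.43, 0.39} → pass.
3 of 9 fail.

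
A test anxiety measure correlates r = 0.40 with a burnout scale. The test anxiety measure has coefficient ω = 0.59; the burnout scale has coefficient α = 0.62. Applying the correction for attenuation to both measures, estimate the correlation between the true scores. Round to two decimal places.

0.66

r_true = r_obs / √(r_xx · r_yy) = 0.40 / √(0.59 × 0.62) = 0.40 / √0.3658 = 0.40 / 0.6048 ≈ 0.66.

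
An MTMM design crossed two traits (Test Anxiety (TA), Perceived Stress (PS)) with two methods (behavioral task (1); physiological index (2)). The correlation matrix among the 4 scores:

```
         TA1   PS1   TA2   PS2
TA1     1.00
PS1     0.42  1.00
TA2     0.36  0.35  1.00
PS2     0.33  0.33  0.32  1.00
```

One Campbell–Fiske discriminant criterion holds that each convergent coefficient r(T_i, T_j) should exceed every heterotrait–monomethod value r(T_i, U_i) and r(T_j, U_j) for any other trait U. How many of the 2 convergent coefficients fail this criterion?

Convergent coefficients and their comparison sets:
TA (methods 1·2): 0.36 vs {0.42, 0.32} → fail.
PS (methods 1·2): 0.33 vs {0.42, 0.32} → fail.
2 of 2 fail.

2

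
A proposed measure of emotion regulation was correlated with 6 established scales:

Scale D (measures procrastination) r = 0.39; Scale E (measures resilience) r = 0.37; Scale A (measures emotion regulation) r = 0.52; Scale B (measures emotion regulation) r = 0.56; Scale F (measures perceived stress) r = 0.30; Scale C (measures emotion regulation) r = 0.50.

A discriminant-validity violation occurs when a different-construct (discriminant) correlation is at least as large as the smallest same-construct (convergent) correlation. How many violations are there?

Convergent (same construct = emotion regulation): Scale A, Scale B, Scale C.
Smallest convergent = 0.50. Discriminant values: 0.39, 0.37, 0.30; count ≥ 0.50 → 0.

0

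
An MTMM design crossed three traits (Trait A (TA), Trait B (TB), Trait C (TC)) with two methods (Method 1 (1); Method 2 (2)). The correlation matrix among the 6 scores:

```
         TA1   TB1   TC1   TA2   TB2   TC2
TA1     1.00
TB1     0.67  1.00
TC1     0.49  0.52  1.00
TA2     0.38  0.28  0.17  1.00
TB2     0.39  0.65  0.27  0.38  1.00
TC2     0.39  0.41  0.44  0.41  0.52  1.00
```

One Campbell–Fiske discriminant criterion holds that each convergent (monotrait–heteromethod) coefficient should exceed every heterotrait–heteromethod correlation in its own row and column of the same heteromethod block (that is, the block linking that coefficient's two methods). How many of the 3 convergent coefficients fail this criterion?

1

Convergent coefficients and their comparison sets:
TA (methods 1·2): 0.38 vs {0.39, 0.28, 0.39, 0.17} → fail.
TB (methods 1·2): 0.65 vs {0.28, 0.39, 0.41, 0.27} → pass.
TC (methods 1·2): 0.44 vs {0.17, 0.39, 0.27, 0.41} → pass.
1 of 3 fail.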